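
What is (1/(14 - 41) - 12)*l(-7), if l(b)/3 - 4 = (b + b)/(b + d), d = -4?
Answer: -18850/99 ≈ -190.40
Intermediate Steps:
l(b) = 12 + 6*b/(-4 + b) (l(b) = 12 + 3*((b + b)/(b - 4)) = 12 + 3*((2*b)/(-4 + b)) = 12 + 3*(2*b/(-4 + b)) = 12 + 6*b/(-4 + b))
(1/(14 - 41) - 12)*l(-7) = (1/(14 - 41) - 12)*(6*(-8 + 3*(-7))/(-4 - 7)) = (1/(-27) - 12)*(6*(-8 - 21)/(-11)) = (-1/27 - 12)*(6*(-1/11)*(-29)) = -325/27*174/11 = -18850/99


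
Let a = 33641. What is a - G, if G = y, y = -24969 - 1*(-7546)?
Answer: 51064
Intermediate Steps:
y = -17423 (y = -24969 + 7546 = -17423)
G = -17423
a - G = 33641 - 1*(-17423) = 33641 + 17423 = 51064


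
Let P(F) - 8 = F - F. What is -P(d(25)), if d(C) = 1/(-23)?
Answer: -8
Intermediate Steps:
d(C) = -1/23
P(F) = 8 (P(F) = 8 + (F - F) = 8 + 0 = 8)
-P(d(25)) = -1*8 = -8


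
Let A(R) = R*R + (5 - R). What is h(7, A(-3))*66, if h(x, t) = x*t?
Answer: 7854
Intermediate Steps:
A(R) = 5 + R² - R (A(R) = R² + (5 - R) = 5 + R² - R)
h(x, t) = t*x
h(7, A(-3))*66 = ((5 + (-3)² - 1*(-3))*7)*66 = ((5 + 9 + 3)*7)*66 = (17*7)*66 = 119*66 = 7854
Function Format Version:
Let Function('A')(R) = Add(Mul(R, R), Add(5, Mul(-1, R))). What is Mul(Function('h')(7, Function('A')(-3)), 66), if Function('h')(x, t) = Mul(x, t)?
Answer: 7854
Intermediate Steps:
Function('A')(R) = Add(5, Pow(R, 2), Mul(-1, R)) (Function('A')(R) = Add(Pow(R, 2), Add(5, Mul(-1, R))) = Add(5, Pow(R, 2), Mul(-1, R)))
Function('h')(x, t) = Mul(t, x)
Mul(Function('h')(7, Function('A')(-3)), 66) = Mul(Mul(Add(5, Pow(-3, 2), Mul(-1, -3)), 7), 66) = Mul(Mul(Add(5, 9, 3), 7), 66) = Mul(Mul(17, 7), 66) = Mul(119, 66) = 7854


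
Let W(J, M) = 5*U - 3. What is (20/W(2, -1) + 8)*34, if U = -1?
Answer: 187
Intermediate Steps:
W(J, M) = -8 (W(J, M) = 5*(-1) - 3 = -5 - 3 = -8)
(20/W(2, -1) + 8)*34 = (20/(-8) + 8)*34 = (20*(-⅛) + 8)*34 = (-5/2 + 8)*34 = (11/2)*34 = 187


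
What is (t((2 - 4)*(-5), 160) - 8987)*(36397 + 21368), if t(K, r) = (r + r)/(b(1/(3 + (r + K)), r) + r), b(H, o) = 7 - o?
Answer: -3615453585/7 ≈ -5.1649e+8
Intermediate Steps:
t(K, r) = 2*r/7 (t(K, r) = (r + r)/((7 - r) + r) = (2*r)/7 = (2*r)*(⅐) = 2*r/7)
(t((2 - 4)*(-5), 160) - 8987)*(36397 + 21368) = ((2/7)*160 - 8987)*(36397 + 21368) = (320/7 - 8987)*57765 = -62589/7*57765 = -3615453585/7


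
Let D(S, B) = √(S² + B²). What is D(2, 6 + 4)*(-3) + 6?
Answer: 6 - 6*√26 ≈ -24.594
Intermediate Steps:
D(S, B) = √(B² + S²)
D(2, 6 + 4)*(-3) + 6 = √((6 + 4)² + 2²)*(-3) + 6 = √(10² + 4)*(-3) + 6 = √(100 + 4)*(-3) + 6 = √104*(-3) + 6 = (2*√26)*(-3) + 6 = -6*√26 + 6 = 6 - 6*√26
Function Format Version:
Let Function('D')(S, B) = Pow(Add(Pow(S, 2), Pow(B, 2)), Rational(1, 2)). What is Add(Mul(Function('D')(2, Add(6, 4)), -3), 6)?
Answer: Add(6, Mul(-6, Pow(26, Rational(1, 2)))) ≈ -24.594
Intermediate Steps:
Function('D')(S, B) = Pow(Add(Pow(B, 2), Pow(S, 2)), Rational(1, 2))
Add(Mul(Function('D')(2, Add(6, 4)), -3), 6) = Add(Mul(Pow(Add(Pow(Add(6, 4), 2), Pow(2, 2)), Rational(1, 2)), -3), 6) = Add(Mul(Pow(Add(Pow(10, 2), 4), Rational(1, 2)), -3), 6) = Add(Mul(Pow(Add(100, 4), Rational(1, 2)), -3), 6) = Add(Mul(Pow(104, Rational(1, 2)), -3), 6) = Add(Mul(Mul(2, Pow(26, Rational(1, 2))), -3), 6) = Add(Mul(-6, Pow(26, Rational(1, 2))), 6) = Add(6, Mul(-6, Pow(26, Rational(1, 2))))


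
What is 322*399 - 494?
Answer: 127984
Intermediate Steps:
322*399 - 494 = 128478 - 494 = 127984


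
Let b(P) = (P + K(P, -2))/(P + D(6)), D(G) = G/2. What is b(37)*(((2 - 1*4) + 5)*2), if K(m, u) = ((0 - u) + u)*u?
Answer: 111/20 ≈ 5.5500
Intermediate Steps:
K(m, u) = 0 (K(m, u) = (-u + u)*u = 0*u = 0)
D(G) = G/2 (D(G) = G*(½) = G/2)
b(P) = P/(3 + P) (b(P) = (P + 0)/(P + (½)*6) = P/(P + 3) = P/(3 + P))
b(37)*(((2 - 1*4) + 5)*2) = (37/(3 + 37))*(((2 - 1*4) + 5)*2) = (37/40)*(((2 - 4) + 5)*2) = (37*(1/40))*((-2 + 5)*2) = 37*(3*2)/40 = (37/40)*6 = 111/20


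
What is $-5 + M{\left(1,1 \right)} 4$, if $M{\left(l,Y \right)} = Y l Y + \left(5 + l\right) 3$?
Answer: $71$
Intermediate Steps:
$M{\left(l,Y \right)} = 15 + 3 l + l Y^{2}$ ($M{\left(l,Y \right)} = l Y^{2} + \left(15 + 3 l\right) = 15 + 3 l + l Y^{2}$)
$-5 + M{\left(1,1 \right)} 4 = -5 + \left(15 + 3 \cdot 1 + 1 \cdot 1^{2}\right) 4 = -5 + \left(15 + 3 + 1 \cdot 1\right) 4 = -5 + \left(15 + 3 + 1\right) 4 = -5 + 19 \cdot 4 = -5 + 76 = 71$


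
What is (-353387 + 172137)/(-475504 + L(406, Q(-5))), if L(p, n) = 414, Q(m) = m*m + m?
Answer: 18125/47509 ≈ 0.38151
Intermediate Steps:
Q(m) = m + m² (Q(m) = m² + m = m + m²)
(-353387 + 172137)/(-475504 + L(406, Q(-5))) = (-353387 + 172137)/(-475504 + 414) = -181250/(-475090) = -181250*(-1/475090) = 18125/47509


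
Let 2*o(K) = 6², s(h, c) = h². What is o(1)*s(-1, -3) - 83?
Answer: -65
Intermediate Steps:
o(K) = 18 (o(K) = (½)*6² = (½)*36 = 18)
o(1)*s(-1, -3) - 83 = 18*(-1)² - 83 = 18*1 - 83 = 18 - 83 = -65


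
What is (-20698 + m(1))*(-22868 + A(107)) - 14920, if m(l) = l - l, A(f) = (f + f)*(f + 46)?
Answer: -204386972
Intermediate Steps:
A(f) = 2*f*(46 + f) (A(f) = (2*f)*(46 + f) = 2*f*(46 + f))
m(l) = 0
(-20698 + m(1))*(-22868 + A(107)) - 14920 = (-20698 + 0)*(-22868 + 2*107*(46 + 107)) - 14920 = -20698*(-22868 + 2*107*153) - 14920 = -20698*(-22868 + 32742) - 14920 = -20698*9874 - 14920 = -204372052 - 14920 = -204386972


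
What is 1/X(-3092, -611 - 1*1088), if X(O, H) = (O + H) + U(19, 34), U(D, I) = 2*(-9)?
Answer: -1/4809 ≈ -0.00020794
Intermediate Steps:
U(D, I) = -18
X(O, H) = -18 + H + O (X(O, H) = (O + H) - 18 = (H + O) - 18 = -18 + H + O)
1/X(-3092, -611 - 1*1088) = 1/(-18 + (-611 - 1*1088) - 3092) = 1/(-18 + (-611 - 1088) - 3092) = 1/(-18 - 1699 - 3092) = 1/(-4809) = -1/4809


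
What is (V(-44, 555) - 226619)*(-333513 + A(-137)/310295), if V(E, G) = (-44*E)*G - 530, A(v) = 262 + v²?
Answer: -87688079844995624/310295 ≈ -2.8260e+11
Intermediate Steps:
V(E, G) = -530 - 44*E*G (V(E, G) = -44*E*G - 530 = -530 - 44*E*G)
(V(-44, 555) - 226619)*(-333513 + A(-137)/310295) = ((-530 - 44*(-44)*555) - 226619)*(-333513 + (262 + (-137)²)/310295) = ((-530 + 1074480) - 226619)*(-333513 + (262 + 18769)*(1/310295)) = (1073950 - 226619)*(-333513 + 19031*(1/310295)) = 847331*(-333513 + 19031/310295) = 847331*(-103487397304/310295) = -87688079844995624/310295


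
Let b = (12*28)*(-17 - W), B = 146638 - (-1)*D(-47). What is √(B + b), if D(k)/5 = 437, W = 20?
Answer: √136391 ≈ 369.31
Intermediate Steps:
D(k) = 2185 (D(k) = 5*437 = 2185)
B = 148823 (B = 146638 - (-1)*2185 = 146638 - 1*(-2185) = 146638 + 2185 = 148823)
b = -12432 (b = (12*28)*(-17 - 1*20) = 336*(-17 - 20) = 336*(-37) = -12432)
√(B + b) = √(148823 - 12432) = √136391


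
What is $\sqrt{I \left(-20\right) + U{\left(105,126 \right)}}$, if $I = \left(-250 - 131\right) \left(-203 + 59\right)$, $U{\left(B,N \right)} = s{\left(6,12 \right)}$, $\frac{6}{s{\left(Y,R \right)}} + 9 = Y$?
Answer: $i \sqrt{1097282} \approx 1047.5 i$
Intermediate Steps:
$s{\left(Y,R \right)} = \frac{6}{-9 + Y}$
$U{\left(B,N \right)} = -2$ ($U{\left(B,N \right)} = \frac{6}{-9 + 6} = \frac{6}{-3} = 6 \left(- \frac{1}{3}\right) = -2$)
$I = 54864$ ($I = \left(-381\right) \left(-144\right) = 54864$)
$\sqrt{I \left(-20\right) + U{\left(105,126 \right)}} = \sqrt{54864 \left(-20\right) - 2} = \sqrt{-1097280 - 2} = \sqrt{-1097282} = i \sqrt{1097282}$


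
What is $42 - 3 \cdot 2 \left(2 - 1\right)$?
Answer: $36$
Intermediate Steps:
$42 - 3 \cdot 2 \left(2 - 1\right) = 42 - 3 \cdot 2 \cdot 1 = 42 - 6 = 36$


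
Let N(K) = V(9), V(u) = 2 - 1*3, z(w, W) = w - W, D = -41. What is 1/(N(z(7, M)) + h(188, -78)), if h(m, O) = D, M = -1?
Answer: -1/42 ≈ -0.023810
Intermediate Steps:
h(m, O) = -41
V(u) = -1 (V(u) = 2 - 3 = -1)
N(K) = -1
1/(N(z(7, M)) + h(188, -78)) = 1/(-1 - 41) = 1/(-42) = -1/42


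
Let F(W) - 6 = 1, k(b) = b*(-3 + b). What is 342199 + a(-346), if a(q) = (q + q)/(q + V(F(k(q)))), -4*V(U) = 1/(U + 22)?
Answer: 13734921535/40137 ≈ 3.4220e+5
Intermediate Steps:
F(W) = 7 (F(W) = 6 + 1 = 7)
V(U) = -1/(4*(22 + U)) (V(U) = -1/(4*(U + 22)) = -1/(4*(22 + U)))
a(q) = 2*q/(-1/116 + q) (a(q) = (q + q)/(q - 1/(88 + 4*7)) = (2*q)/(q - 1/(88 + 28)) = (2*q)/(q - 1/116) = (2*q)/(-1/116 + q) = 2*q/(-1/116 + q))
342199 + a(-346) = 342199 + 232*(-346)/(-1 + 116*(-346)) = 342199 + 232*(-346)/(-1 - 40136) = 342199 + 232*(-346)/(-40137) = 342199 + 232*(-346)*(-1/40137) = 342199 + 80272/40137 = 13734921535/40137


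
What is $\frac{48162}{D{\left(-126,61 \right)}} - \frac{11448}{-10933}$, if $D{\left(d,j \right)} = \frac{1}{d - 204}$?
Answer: $- \frac{173763186732}{10933} \approx -1.5893 \cdot 10^{7}$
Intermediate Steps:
$D{\left(d,j \right)} = \frac{1}{-204 + d}$
$\frac{48162}{D{\left(-126,61 \right)}} - \frac{11448}{-10933} = \frac{48162}{\frac{1}{-204 - 126}} - \frac{11448}{-10933} = \frac{48162}{\frac{1}{-330}} - - \frac{11448}{10933} = \frac{48162}{- \frac{1}{330}} + \frac{11448}{10933} = 48162 \left(-330\right) + \frac{11448}{10933} = -15893460 + \frac{11448}{10933} = - \frac{173763186732}{10933}$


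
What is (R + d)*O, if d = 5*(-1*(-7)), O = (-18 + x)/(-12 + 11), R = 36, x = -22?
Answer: 2840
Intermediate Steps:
O = 40 (O = (-18 - 22)/(-12 + 11) = -40/(-1) = -40*(-1) = 40)
d = 35 (d = 5*7 = 35)
(R + d)*O = (36 + 35)*40 = 71*40 = 2840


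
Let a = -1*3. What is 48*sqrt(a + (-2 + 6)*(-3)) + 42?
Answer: 42 + 48*I*sqrt(15) ≈ 42.0 + 185.9*I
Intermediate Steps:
a = -3
48*sqrt(a + (-2 + 6)*(-3)) + 42 = 48*sqrt(-3 + (-2 + 6)*(-3)) + 42 = 48*sqrt(-3 + 4*(-3)) + 42 = 48*sqrt(-3 - 12) + 42 = 48*sqrt(-15) + 42 = 48*(I*sqrt(15)) + 42 = 48*I*sqrt(15) + 42 = 42 + 48*I*sqrt(15)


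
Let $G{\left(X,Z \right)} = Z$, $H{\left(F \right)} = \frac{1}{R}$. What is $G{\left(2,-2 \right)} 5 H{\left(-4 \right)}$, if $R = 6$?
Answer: $- \frac{5}{3} \approx -1.6667$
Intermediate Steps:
$H{\left(F \right)} = \frac{1}{6}$
$G{\left(2,-2 \right)} 5 H{\left(-4 \right)} = \left(-2\right) 5 \cdot \frac{1}{6} = \left(-10\right) \frac{1}{6} = - \frac{5}{3}$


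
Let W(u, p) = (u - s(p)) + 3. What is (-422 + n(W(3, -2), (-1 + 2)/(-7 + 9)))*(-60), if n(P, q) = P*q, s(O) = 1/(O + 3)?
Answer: 25170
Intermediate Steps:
s(O) = 1/(3 + O)
W(u, p) = 3 + u - 1/(3 + p) (W(u, p) = (u - 1/(3 + p)) + 3 = 3 + u - 1/(3 + p))
(-422 + n(W(3, -2), (-1 + 2)/(-7 + 9)))*(-60) = (-422 + ((-1 + (3 - 2)*(3 + 3))/(3 - 2))*((-1 + 2)/(-7 + 9)))*(-60) = (-422 + ((-1 + 1*6)/1)*(1/2))*(-60) = (-422 + (1*(-1 + 6))*(1*(½)))*(-60) = (-422 + (1*5)*(½))*(-60) = (-422 + 5*(½))*(-60) = (-422 + 5/2)*(-60) = -839/2*(-60) = 25170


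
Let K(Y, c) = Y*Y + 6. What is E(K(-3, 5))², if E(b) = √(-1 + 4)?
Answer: 3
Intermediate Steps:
K(Y, c) = 6 + Y² (K(Y, c) = Y² + 6 = 6 + Y²)
E(b) = √3
E(K(-3, 5))² = (√3)² = 3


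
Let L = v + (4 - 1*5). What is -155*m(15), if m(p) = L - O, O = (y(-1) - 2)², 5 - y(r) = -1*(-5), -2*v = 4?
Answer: 1085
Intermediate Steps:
v = -2 (v = -½*4 = -2)
y(r) = 0 (y(r) = 5 - (-1)*(-5) = 5 - 1*5 = 5 - 5 = 0)
L = -3 (L = -2 + (4 - 1*5) = -2 + (4 - 5) = -2 - 1 = -3)
O = 4 (O = (0 - 2)² = (-2)² = 4)
m(p) = -7 (m(p) = -3 - 1*4 = -3 - 4 = -7)
-155*m(15) = -155*(-7) = 1085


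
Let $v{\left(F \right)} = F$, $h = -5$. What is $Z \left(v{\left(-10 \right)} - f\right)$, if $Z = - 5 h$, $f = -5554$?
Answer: $138600$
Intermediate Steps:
$Z = 25$ ($Z = \left(-5\right) \left(-5\right) = 25$)
$Z \left(v{\left(-10 \right)} - f\right) = 25 \left(-10 - -5554\right) = 25 \left(-10 + 5554\right) = 25 \cdot 5544 = 138600$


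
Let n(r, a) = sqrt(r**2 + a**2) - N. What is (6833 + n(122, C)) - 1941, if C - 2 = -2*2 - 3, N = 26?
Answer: 4866 + sqrt(14909) ≈ 4988.1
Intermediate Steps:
C = -5 (C = 2 + (-2*2 - 3) = 2 + (-4 - 3) = 2 - 7 = -5)
n(r, a) = -26 + sqrt(a**2 + r**2) (n(r, a) = sqrt(r**2 + a**2) - 1*26 = sqrt(a**2 + r**2) - 26 = -26 + sqrt(a**2 + r**2))
(6833 + n(122, C)) - 1941 = (6833 + (-26 + sqrt((-5)**2 + 122**2))) - 1941 = (6833 + (-26 + sqrt(25 + 14884))) - 1941 = (6833 + (-26 + sqrt(14909))) - 1941 = (6807 + sqrt(14909)) - 1941 = 4866 + sqrt(14909)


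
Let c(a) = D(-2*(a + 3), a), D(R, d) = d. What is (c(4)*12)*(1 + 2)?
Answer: 144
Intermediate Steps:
c(a) = a
(c(4)*12)*(1 + 2) = (4*12)*(1 + 2) = 48*3 = 144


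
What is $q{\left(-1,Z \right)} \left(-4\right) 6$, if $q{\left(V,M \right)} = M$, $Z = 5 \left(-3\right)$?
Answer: $360$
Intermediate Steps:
$Z = -15$
$q{\left(-1,Z \right)} \left(-4\right) 6 = \left(-15\right) \left(-4\right) 6 = 60 \cdot 6 = 360$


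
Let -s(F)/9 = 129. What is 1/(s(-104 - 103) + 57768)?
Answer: 1/56607 ≈ 1.7666e-5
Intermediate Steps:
s(F) = -1161 (s(F) = -9*129 = -1161)
1/(s(-104 - 103) + 57768) = 1/(-1161 + 57768) = 1/56607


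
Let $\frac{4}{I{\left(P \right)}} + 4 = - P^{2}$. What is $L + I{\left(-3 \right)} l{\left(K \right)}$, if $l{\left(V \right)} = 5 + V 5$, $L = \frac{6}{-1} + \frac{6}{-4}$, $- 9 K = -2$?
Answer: $- \frac{2195}{234} \approx -9.3803$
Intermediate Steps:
$K = \frac{2}{9}$ ($K = \left(- \frac{1}{9}\right) \left(-2\right) = \frac{2}{9} \approx 0.22222$)
$I{\left(P \right)} = \frac{4}{-4 - P^{2}}$
$L = - \frac{15}{2}$ ($L = 6 \left(-1\right) + 6 \left(- \frac{1}{4}\right) = -6 - \frac{3}{2} = - \frac{15}{2} \approx -7.5$)
$l{\left(V \right)} = 5 + 5 V$
$L + I{\left(-3 \right)} l{\left(K \right)} = - \frac{15}{2} + - \frac{4}{4 + \left(-3\right)^{2}} \left(5 + 5 \cdot \frac{2}{9}\right) = - \frac{15}{2} + - \frac{4}{4 + 9} \left(5 + \frac{10}{9}\right) = - \frac{15}{2} + - \frac{4}{13} \cdot \frac{55}{9} = - \frac{15}{2} + \left(-4\right) \frac{1}{13} \cdot \frac{55}{9} = - \frac{15}{2} - \frac{220}{117} = - \frac{2195}{234}$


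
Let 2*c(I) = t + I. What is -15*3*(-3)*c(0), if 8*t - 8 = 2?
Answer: 675/8 ≈ 84.375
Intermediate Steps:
t = 5/4 (t = 1 + (1/8)*2 = 1 + 1/4 = 5/4 ≈ 1.2500)
c(I) = 5/8 + I/2 (c(I) = (5/4 + I)/2 = 5/8 + I/2)
-15*3*(-3)*c(0) = -15*3*(-3)*(5/8 + (1/2)*0) = -(-135)*(5/8 + 0) = -(-135)*5/8 = -15*(-45/8) = 675/8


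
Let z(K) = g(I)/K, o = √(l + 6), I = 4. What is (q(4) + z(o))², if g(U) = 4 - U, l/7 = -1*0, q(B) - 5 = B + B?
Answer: 169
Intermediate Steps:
q(B) = 5 + 2*B (q(B) = 5 + (B + B) = 5 + 2*B)
l = 0 (l = 7*(-1*0) = 7*0 = 0)
o = √6 (o = √(0 + 6) = √6 ≈ 2.4495)
z(K) = 0 (z(K) = (4 - 1*4)/K = (4 - 4)/K = 0/K = 0)
(q(4) + z(o))² = ((5 + 2*4) + 0)² = ((5 + 8) + 0)² = (13 + 0)² = 13² = 169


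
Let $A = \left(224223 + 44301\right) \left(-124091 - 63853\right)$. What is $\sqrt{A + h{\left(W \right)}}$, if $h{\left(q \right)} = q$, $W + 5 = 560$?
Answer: $i \sqrt{50467474101} \approx 2.2465 \cdot 10^{5} i$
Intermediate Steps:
$W = 555$ ($W = -5 + 560 = 555$)
$A = -50467474656$ ($A = 268524 \left(-187944\right) = -50467474656$)
$\sqrt{A + h{\left(W \right)}} = \sqrt{-50467474656 + 555} = \sqrt{-50467474101} = i \sqrt{50467474101}$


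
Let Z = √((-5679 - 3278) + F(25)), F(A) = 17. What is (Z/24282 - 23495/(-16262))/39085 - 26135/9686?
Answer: -830559274194/307821210761 + I*√2235/474530985 ≈ -2.6982 + 9.9626e-8*I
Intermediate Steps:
Z = 2*I*√2235 (Z = √((-5679 - 3278) + 17) = √(-8957 + 17) = √(-8940) = 2*I*√2235 ≈ 94.552*I)
(Z/24282 - 23495/(-16262))/39085 - 26135/9686 = ((2*I*√2235)/24282 - 23495/(-16262))/39085 - 26135/9686 = ((2*I*√2235)*(1/24282) - 23495*(-1/16262))*(1/39085) - 26135*1/9686 = (I*√2235/12141 + 23495/16262)*(1/39085) - 26135/9686 = (23495/16262 + I*√2235/12141)*(1/39085) - 26135/9686 = (4699/127120054 + I*√2235/474530985) - 26135/9686 = -830559274194/307821210761 + I*√2235/474530985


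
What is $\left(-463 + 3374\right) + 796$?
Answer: $3707$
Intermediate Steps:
$\left(-463 + 3374\right) + 796 = 2911 + 796 = 3707$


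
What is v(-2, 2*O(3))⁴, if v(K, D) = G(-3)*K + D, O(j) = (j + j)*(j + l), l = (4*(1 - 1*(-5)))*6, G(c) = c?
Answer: 9815062410000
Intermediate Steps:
l = 144 (l = (4*(1 + 5))*6 = (4*6)*6 = 24*6 = 144)
O(j) = 2*j*(144 + j) (O(j) = (j + j)*(j + 144) = (2*j)*(144 + j) = 2*j*(144 + j))
v(K, D) = D - 3*K (v(K, D) = -3*K + D = D - 3*K)
v(-2, 2*O(3))⁴ = (2*(2*3*(144 + 3)) - 3*(-2))⁴ = (2*(2*3*147) + 6)⁴ = (2*882 + 6)⁴ = (1764 + 6)⁴ = 1770⁴ = 9815062410000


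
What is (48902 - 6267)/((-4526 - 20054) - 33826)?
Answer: -42635/58406 ≈ -0.72998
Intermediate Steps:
(48902 - 6267)/((-4526 - 20054) - 33826) = 42635/(-24580 - 33826) = 42635/(-58406) = 42635*(-1/58406) = -42635/58406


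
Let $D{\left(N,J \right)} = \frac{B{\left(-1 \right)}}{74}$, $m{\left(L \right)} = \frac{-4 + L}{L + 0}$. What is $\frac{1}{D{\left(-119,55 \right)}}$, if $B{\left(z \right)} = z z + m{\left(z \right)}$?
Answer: $\frac{37}{3} \approx 12.333$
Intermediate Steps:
$m{\left(L \right)} = \frac{-4 + L}{L}$
$B{\left(z \right)} = z^{2} + \frac{-4 + z}{z}$ ($B{\left(z \right)} = z z + \frac{-4 + z}{z} = z^{2} + \frac{-4 + z}{z}$)
$D{\left(N,J \right)} = \frac{3}{37}$ ($D{\left(N,J \right)} = \frac{\frac{1}{-1} \left(-4 - 1 + \left(-1\right)^{3}\right)}{74} = - (-4 - 1 - 1) \frac{1}{74} = \left(-1\right) \left(-6\right) \frac{1}{74} = 6 \cdot \frac{1}{74} = \frac{3}{37}$)
$\frac{1}{D{\left(-119,55 \right)}} = \frac{1}{\frac{3}{37}} = \frac{37}{3}$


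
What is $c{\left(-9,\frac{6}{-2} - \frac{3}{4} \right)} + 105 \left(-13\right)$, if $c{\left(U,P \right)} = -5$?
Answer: $-1370$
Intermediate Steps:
$c{\left(-9,\frac{6}{-2} - \frac{3}{4} \right)} + 105 \left(-13\right) = -5 + 105 \left(-13\right) = -5 - 1365 = -1370$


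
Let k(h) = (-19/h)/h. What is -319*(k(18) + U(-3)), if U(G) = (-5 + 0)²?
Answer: -2577839/324 ≈ -7956.3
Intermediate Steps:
U(G) = 25 (U(G) = (-5)² = 25)
k(h) = -19/h²
-319*(k(18) + U(-3)) = -319*(-19/18² + 25) = -319*(-19*1/324 + 25) = -319*(-19/324 + 25) = -319*8081/324 = -2577839/324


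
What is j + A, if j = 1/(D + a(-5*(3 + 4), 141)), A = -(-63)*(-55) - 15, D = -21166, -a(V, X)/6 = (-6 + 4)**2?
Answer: -73741201/21190 ≈ -3480.0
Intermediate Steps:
a(V, X) = -24 (a(V, X) = -6*(-6 + 4)**2 = -6*(-2)**2 = -6*4 = -24)
A = -3480 (A = -63*55 - 15 = -3465 - 15 = -3480)
j = -1/21190 (j = 1/(-21166 - 24) = 1/(-21190) = -1/21190 ≈ -4.7192e-5)
j + A = -1/21190 - 3480 = -73741201/21190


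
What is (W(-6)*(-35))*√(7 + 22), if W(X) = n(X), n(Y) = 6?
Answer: -210*√29 ≈ -1130.9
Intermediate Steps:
W(X) = 6
(W(-6)*(-35))*√(7 + 22) = (6*(-35))*√(7 + 22) = -210*√29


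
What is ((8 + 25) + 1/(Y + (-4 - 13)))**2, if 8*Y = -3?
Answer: 20967241/19321 ≈ 1085.2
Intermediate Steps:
Y = -3/8 (Y = (1/8)*(-3) = -3/8 ≈ -0.37500)
((8 + 25) + 1/(Y + (-4 - 13)))**2 = ((8 + 25) + 1/(-3/8 + (-4 - 13)))**2 = (33 + 1/(-3/8 - 17))**2 = (33 + 1/(-139/8))**2 = (33 - 8/139)**2 = (4579/139)**2 = 20967241/19321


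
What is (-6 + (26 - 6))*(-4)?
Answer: -56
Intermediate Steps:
(-6 + (26 - 6))*(-4) = (-6 + 20)*(-4) = 14*(-4) = -56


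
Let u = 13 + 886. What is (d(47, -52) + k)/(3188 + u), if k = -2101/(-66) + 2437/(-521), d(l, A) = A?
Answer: -77663/12775962 ≈ -0.0060788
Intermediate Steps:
u = 899
k = 84889/3126 (k = -2101*(-1/66) + 2437*(-1/521) = 191/6 - 2437/521 = 84889/3126 ≈ 27.156)
(d(47, -52) + k)/(3188 + u) = (-52 + 84889/3126)/(3188 + 899) = -77663/3126/4087 = -77663/3126*1/4087 = -77663/12775962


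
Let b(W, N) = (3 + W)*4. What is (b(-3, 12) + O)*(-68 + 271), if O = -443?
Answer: -89929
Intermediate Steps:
b(W, N) = 12 + 4*W
(b(-3, 12) + O)*(-68 + 271) = ((12 + 4*(-3)) - 443)*(-68 + 271) = ((12 - 12) - 443)*203 = (0 - 443)*203 = -443*203 = -89929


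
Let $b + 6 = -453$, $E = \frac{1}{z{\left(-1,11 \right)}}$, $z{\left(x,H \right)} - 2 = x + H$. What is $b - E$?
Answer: $- \frac{5509}{12} \approx -459.08$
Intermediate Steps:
$z{\left(x,H \right)} = 2 + H + x$ ($z{\left(x,H \right)} = 2 + \left(x + H\right) = 2 + \left(H + x\right) = 2 + H + x$)
$E = \frac{1}{12}$ ($E = \frac{1}{2 + 11 - 1} = \frac{1}{12} \approx 0.083333$)
$b = -459$ ($b = -6 - 453 = -459$)
$b - E = -459 - \frac{1}{12} = - \frac{5509}{12}$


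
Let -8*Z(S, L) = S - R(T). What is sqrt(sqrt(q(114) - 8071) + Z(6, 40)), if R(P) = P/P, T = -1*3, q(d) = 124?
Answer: sqrt(-10 + 48*I*sqrt(883))/4 ≈ 6.6529 + 6.6997*I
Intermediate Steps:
T = -3
R(P) = 1
Z(S, L) = 1/8 - S/8 (Z(S, L) = -(S - 1*1)/8 = -(S - 1)/8 = -(-1 + S)/8 = 1/8 - S/8)
sqrt(sqrt(q(114) - 8071) + Z(6, 40)) = sqrt(sqrt(124 - 8071) + (1/8 - 1/8*6)) = sqrt(sqrt(-7947) + (1/8 - 3/4)) = sqrt(3*I*sqrt(883) - 5/8) = sqrt(-5/8 + 3*I*sqrt(883))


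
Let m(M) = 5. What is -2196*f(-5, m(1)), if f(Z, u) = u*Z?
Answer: 54900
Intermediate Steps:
f(Z, u) = Z*u
-2196*f(-5, m(1)) = -(-10980)*5 = -2196*(-25) = 54900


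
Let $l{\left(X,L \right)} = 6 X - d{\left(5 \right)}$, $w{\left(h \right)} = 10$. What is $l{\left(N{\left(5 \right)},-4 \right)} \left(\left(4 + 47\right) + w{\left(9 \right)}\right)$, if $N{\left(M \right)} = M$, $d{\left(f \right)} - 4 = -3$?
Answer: $1769$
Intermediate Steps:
$d{\left(f \right)} = 1$ ($d{\left(f \right)} = 4 - 3 = 1$)
$l{\left(X,L \right)} = -1 + 6 X$ ($l{\left(X,L \right)} = 6 X - 1 = -1 + 6 X$)
$l{\left(N{\left(5 \right)},-4 \right)} \left(\left(4 + 47\right) + w{\left(9 \right)}\right) = \left(-1 + 6 \cdot 5\right) \left(\left(4 + 47\right) + 10\right) = \left(-1 + 30\right) \left(51 + 10\right) = 29 \cdot 61 = 1769$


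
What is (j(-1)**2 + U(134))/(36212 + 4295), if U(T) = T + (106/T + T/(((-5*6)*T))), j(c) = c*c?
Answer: 272873/81419070 ≈ 0.0033515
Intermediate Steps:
j(c) = c**2
U(T) = -1/30 + T + 106/T (U(T) = T + (106/T + T/((-30*T))) = T + (106/T + T*(-1/(30*T))) = T + (106/T - 1/30) = T + (-1/30 + 106/T) = -1/30 + T + 106/T)
(j(-1)**2 + U(134))/(36212 + 4295) = (((-1)**2)**2 + (-1/30 + 134 + 106/134))/(36212 + 4295) = (1**2 + (-1/30 + 134 + 106*(1/134)))/40507 = (1 + (-1/30 + 134 + 53/67))*(1/40507) = (1 + 270863/2010)*(1/40507) = (272873/2010)*(1/40507) = 272873/81419070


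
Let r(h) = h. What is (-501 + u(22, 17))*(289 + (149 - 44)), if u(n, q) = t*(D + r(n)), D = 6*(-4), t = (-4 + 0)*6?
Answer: -178482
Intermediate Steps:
t = -24 (t = -4*6 = -24)
D = -24
u(n, q) = 576 - 24*n (u(n, q) = -24*(-24 + n) = 576 - 24*n)
(-501 + u(22, 17))*(289 + (149 - 44)) = (-501 + (576 - 24*22))*(289 + (149 - 44)) = (-501 + (576 - 528))*(289 + 105) = (-501 + 48)*394 = -453*394 = -178482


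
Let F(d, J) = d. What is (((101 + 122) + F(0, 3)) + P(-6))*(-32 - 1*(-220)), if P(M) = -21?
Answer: 37976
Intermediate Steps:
(((101 + 122) + F(0, 3)) + P(-6))*(-32 - 1*(-220)) = (((101 + 122) + 0) - 21)*(-32 - 1*(-220)) = ((223 + 0) - 21)*(-32 + 220) = (223 - 21)*188 = 202*188 = 37976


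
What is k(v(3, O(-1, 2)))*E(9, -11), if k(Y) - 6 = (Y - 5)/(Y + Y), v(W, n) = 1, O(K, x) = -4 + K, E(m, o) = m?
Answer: 36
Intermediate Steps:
k(Y) = 6 + (-5 + Y)/(2*Y) (k(Y) = 6 + (Y - 5)/(Y + Y) = 6 + (-5 + Y)/((2*Y)) = 6 + (-5 + Y)*(1/(2*Y)) = 6 + (-5 + Y)/(2*Y))
k(v(3, O(-1, 2)))*E(9, -11) = ((½)*(-5 + 13*1)/1)*9 = ((½)*1*(-5 + 13))*9 = ((½)*1*8)*9 = 4*9 = 36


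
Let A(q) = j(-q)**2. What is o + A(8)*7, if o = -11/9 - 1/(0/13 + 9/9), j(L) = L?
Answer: 4012/9 ≈ 445.78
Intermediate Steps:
o = -20/9 (o = -11*1/9 - 1/(0*(1/13) + 9*(1/9)) = -11/9 - 1/(0 + 1) = -11/9 - 1/1 = -11/9 - 1*1 = -11/9 - 1 = -20/9 ≈ -2.2222)
A(q) = q**2 (A(q) = (-q)**2 = q**2)
o + A(8)*7 = -20/9 + 8**2*7 = -20/9 + 64*7 = -20/9 + 448 = 4012/9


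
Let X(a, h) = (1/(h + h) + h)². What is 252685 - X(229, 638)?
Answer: -251325247361/1628176 ≈ -1.5436e+5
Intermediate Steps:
X(a, h) = (h + 1/(2*h))² (X(a, h) = (1/(2*h) + h)² = (h + 1/(2*h))²)
252685 - X(229, 638) = 252685 - (1 + 2*638²)²/(4*638²) = 252685 - (1 + 2*407044)²/(4*407044) = 252685 - (1 + 814088)²/(4*407044) = 252685 - 814089²/(4*407044) = 252685 - 662740899921/(4*407044) = 252685 - 1*662740899921/1628176 = 252685 - 662740899921/1628176 = -251325247361/1628176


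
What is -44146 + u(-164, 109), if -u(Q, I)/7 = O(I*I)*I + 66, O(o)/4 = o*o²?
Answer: -5118509538331340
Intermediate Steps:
O(o) = 4*o³ (O(o) = 4*(o*o²) = 4*o³)
u(Q, I) = -462 - 28*I⁷ (u(Q, I) = -7*((4*(I*I)³)*I + 66) = -7*((4*(I²)³)*I + 66) = -7*((4*I⁶)*I + 66) = -7*(4*I⁷ + 66) = -7*(66 + 4*I⁷) = -462 - 28*I⁷)
-44146 + u(-164, 109) = -44146 + (-462 - 28*109⁷) = -44146 + (-462 - 28*182803912081669) = -44146 + (-462 - 5118509538286732) = -44146 - 5118509538287194 = -5118509538331340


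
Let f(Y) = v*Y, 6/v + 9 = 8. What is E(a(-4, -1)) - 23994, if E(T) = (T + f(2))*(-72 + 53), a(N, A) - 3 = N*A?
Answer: -23899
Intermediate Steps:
v = -6 (v = 6/(-9 + 8) = 6/(-1) = 6*(-1) = -6)
f(Y) = -6*Y
a(N, A) = 3 + A*N (a(N, A) = 3 + N*A = 3 + A*N)
E(T) = 228 - 19*T (E(T) = (T - 6*2)*(-72 + 53) = (T - 12)*(-19) = (-12 + T)*(-19) = 228 - 19*T)
E(a(-4, -1)) - 23994 = (228 - 19*(3 - 1*(-4))) - 23994 = (228 - 19*(3 + 4)) - 23994 = (228 - 19*7) - 23994 = (228 - 133) - 23994 = 95 - 23994 = -23899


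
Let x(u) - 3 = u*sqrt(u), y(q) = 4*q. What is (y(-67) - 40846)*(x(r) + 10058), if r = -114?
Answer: -413647954 + 4686996*I*sqrt(114) ≈ -4.1365e+8 + 5.0043e+7*I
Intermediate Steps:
x(u) = 3 + u**(3/2) (x(u) = 3 + u*sqrt(u) = 3 + u**(3/2))
(y(-67) - 40846)*(x(r) + 10058) = (4*(-67) - 40846)*((3 + (-114)**(3/2)) + 10058) = (-268 - 40846)*((3 - 114*I*sqrt(114)) + 10058) = -41114*(10061 - 114*I*sqrt(114)) = -413647954 + 4686996*I*sqrt(114)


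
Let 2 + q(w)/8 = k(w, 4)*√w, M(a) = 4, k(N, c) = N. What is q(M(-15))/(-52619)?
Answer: -48/52619 ≈ -0.00091222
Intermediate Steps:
q(w) = -16 + 8*w^(3/2) (q(w) = -16 + 8*(w*√w) = -16 + 8*w^(3/2))
q(M(-15))/(-52619) = (-16 + 8*4^(3/2))/(-52619) = (-16 + 8*8)*(-1/52619) = (-16 + 64)*(-1/52619) = 48*(-1/52619) = -48/52619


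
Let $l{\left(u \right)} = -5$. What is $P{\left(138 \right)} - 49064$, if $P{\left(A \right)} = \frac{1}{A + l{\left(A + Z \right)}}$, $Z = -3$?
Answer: $- \frac{6525511}{133} \approx -49064.0$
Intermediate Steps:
$P{\left(A \right)} = \frac{1}{-5 + A}$ ($P{\left(A \right)} = \frac{1}{A - 5} = \frac{1}{-5 + A}$)
$P{\left(138 \right)} - 49064 = \frac{1}{-5 + 138} - 49064 = \frac{1}{133} - 49064 = - \frac{6525511}{133}$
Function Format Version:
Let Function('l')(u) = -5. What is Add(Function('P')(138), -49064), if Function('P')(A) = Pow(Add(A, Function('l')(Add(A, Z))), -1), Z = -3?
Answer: Rational(-6525511, 133) ≈ -49064.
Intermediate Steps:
Function('P')(A) = Pow(Add(-5, A), -1) (Function('P')(A) = Pow(Add(A, -5), -1) = Pow(Add(-5, A), -1))
Add(Function('P')(138), -49064) = Add(Pow(Add(-5, 138), -1), -49064) = Add(Pow(133, -1), -49064) = Add(Rational(1, 133), -49064) = Rational(-6525511, 133)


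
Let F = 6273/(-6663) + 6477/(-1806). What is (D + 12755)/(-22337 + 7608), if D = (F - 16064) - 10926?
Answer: 19038846791/19693291618 ≈ 0.96677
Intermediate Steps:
F = -6053921/1337042 (F = 6273*(-1/6663) + 6477*(-1/1806) = -2091/2221 - 2159/602 = -6053921/1337042 ≈ -4.5278)
D = -36092817501/1337042 (D = (-6053921/1337042 - 16064) - 10926 = -21484296609/1337042 - 10926 = -36092817501/1337042 ≈ -26995.)
(D + 12755)/(-22337 + 7608) = (-36092817501/1337042 + 12755)/(-22337 + 7608) = -19038846791/1337042/(-14729) = -19038846791/1337042*(-1/14729) = 19038846791/19693291618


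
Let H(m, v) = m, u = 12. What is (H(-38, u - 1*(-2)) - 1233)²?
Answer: 1615441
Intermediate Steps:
(H(-38, u - 1*(-2)) - 1233)² = (-38 - 1233)² = (-1271)² = 1615441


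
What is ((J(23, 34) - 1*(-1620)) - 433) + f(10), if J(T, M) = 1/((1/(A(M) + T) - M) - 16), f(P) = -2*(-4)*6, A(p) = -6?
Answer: 1048498/849 ≈ 1235.0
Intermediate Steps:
f(P) = 48 (f(P) = 8*6 = 48)
J(T, M) = 1/(-16 + 1/(-6 + T) - M) (J(T, M) = 1/((1/(-6 + T) - M) - 16) = 1/(-16 + 1/(-6 + T) - M))
((J(23, 34) - 1*(-1620)) - 433) + f(10) = (((6 - 1*23)/(-97 - 6*34 + 16*23 + 34*23) - 1*(-1620)) - 433) + 48 = (((6 - 23)/(-97 - 204 + 368 + 782) + 1620) - 433) + 48 = ((-17/849 + 1620) - 433) + 48 = (1375363/849 - 433) + 48 = 1007746/849 + 48 = 1048498/849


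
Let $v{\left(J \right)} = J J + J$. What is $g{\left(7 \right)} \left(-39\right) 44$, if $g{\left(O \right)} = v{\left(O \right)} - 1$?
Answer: $-94380$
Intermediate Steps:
$v{\left(J \right)} = J + J^{2}$ ($v{\left(J \right)} = J^{2} + J = J + J^{2}$)
$g{\left(O \right)} = -1 + O \left(1 + O\right)$ ($g{\left(O \right)} = O \left(1 + O\right) - 1 = -1 + O \left(1 + O\right)$)
$g{\left(7 \right)} \left(-39\right) 44 = \left(-1 + 7 \left(1 + 7\right)\right) \left(-39\right) 44 = \left(-1 + 7 \cdot 8\right) \left(-39\right) 44 = \left(-1 + 56\right) \left(-39\right) 44 = 55 \left(-39\right) 44 = \left(-2145\right) 44 = -94380$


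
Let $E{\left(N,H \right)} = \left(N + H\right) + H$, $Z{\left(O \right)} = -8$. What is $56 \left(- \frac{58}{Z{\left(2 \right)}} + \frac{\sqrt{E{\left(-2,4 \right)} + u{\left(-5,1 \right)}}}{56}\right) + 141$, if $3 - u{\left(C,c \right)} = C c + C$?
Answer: $547 + \sqrt{19} \approx 551.36$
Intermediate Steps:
$u{\left(C,c \right)} = 3 - C - C c$ ($u{\left(C,c \right)} = 3 - \left(C c + C\right) = 3 - \left(C + C c\right) = 3 - C - C c$)
$E{\left(N,H \right)} = N + 2 H$ ($E{\left(N,H \right)} = \left(H + N\right) + H = N + 2 H$)
$56 \left(- \frac{58}{Z{\left(2 \right)}} + \frac{\sqrt{E{\left(-2,4 \right)} + u{\left(-5,1 \right)}}}{56}\right) + 141 = 56 \left(- \frac{58}{-8} + \frac{\sqrt{\left(-2 + 2 \cdot 4\right) - \left(-8 - 5\right)}}{56}\right) + 141 = 56 \left(\left(-58\right) \left(- \frac{1}{8}\right) + \sqrt{\left(-2 + 8\right) + \left(3 + 5 + 5\right)} \frac{1}{56}\right) + 141 = 56 \left(\frac{29}{4} + \sqrt{6 + 13} \cdot \frac{1}{56}\right) + 141 = 56 \left(\frac{29}{4} + \sqrt{19} \cdot \frac{1}{56}\right) + 141 = 56 \left(\frac{29}{4} + \frac{\sqrt{19}}{56}\right) + 141 = \left(406 + \sqrt{19}\right) + 141 = 547 + \sqrt{19}$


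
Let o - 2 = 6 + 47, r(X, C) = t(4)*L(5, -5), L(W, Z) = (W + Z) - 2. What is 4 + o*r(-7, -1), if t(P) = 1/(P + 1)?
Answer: -18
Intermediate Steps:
t(P) = 1/(1 + P)
L(W, Z) = -2 + W + Z
r(X, C) = -⅖ (r(X, C) = (-2 + 5 - 5)/(1 + 4) = -2/5 = (⅕)*(-2) = -⅖)
o = 55 (o = 2 + (6 + 47) = 2 + 53 = 55)
4 + o*r(-7, -1) = 4 + 55*(-⅖) = 4 - 22 = -18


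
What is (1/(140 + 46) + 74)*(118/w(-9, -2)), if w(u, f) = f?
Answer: -812135/186 ≈ -4366.3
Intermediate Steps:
(1/(140 + 46) + 74)*(118/w(-9, -2)) = (1/(140 + 46) + 74)*(118/(-2)) = (1/186 + 74)*(118*(-1/2)) = (1/186 + 74)*(-59) = (13765/186)*(-59) = -812135/186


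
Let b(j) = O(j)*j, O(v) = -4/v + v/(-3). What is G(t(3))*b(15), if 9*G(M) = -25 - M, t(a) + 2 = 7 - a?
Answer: 237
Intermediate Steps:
O(v) = -4/v - v/3 (O(v) = -4/v + v*(-1/3) = -4/v - v/3)
t(a) = 5 - a (t(a) = -2 + (7 - a) = 5 - a)
b(j) = j*(-4/j - j/3) (b(j) = (-4/j - j/3)*j = j*(-4/j - j/3))
G(M) = -25/9 - M/9 (G(M) = (-25 - M)/9 = -25/9 - M/9)
G(t(3))*b(15) = (-25/9 - (5 - 1*3)/9)*(-4 - 1/3*15**2) = (-25/9 - (5 - 3)/9)*(-4 - 1/3*225) = (-25/9 - 1/9*2)*(-4 - 75) = (-25/9 - 2/9)*(-79) = -3*(-79) = 237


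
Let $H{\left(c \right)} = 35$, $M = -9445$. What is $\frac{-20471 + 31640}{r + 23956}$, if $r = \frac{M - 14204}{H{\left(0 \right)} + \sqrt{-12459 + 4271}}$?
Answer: $\frac{2509340492097}{5362927761689} - \frac{528271362 i \sqrt{2047}}{5362927761689} \approx 0.46791 - 0.0044567 i$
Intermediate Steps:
$r = - \frac{23649}{35 + 2 i \sqrt{2047}}$ ($r = \frac{-9445 - 14204}{35 + \sqrt{-12459 + 4271}} = - \frac{23649}{35 + \sqrt{-8188}} = - \frac{23649}{35 + 2 i \sqrt{2047}} \approx -87.933 + 227.34 i$)
$\frac{-20471 + 31640}{r + 23956} = \frac{-20471 + 31640}{\left(- \frac{827715}{9413} + \frac{47298 i \sqrt{2047}}{9413}\right) + 23956} = \frac{11169}{\frac{224670113}{9413} + \frac{47298 i \sqrt{2047}}{9413}}$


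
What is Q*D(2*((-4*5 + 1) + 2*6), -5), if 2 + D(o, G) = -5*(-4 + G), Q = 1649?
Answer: 70907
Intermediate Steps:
D(o, G) = 18 - 5*G (D(o, G) = -2 - 5*(-4 + G) = -2 + (20 - 5*G) = 18 - 5*G)
Q*D(2*((-4*5 + 1) + 2*6), -5) = 1649*(18 - 5*(-5)) = 1649*(18 + 25) = 1649*43 = 70907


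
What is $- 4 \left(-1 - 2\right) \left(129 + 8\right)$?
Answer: $1644$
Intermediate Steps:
$- 4 \left(-1 - 2\right) \left(129 + 8\right) = \left(-4\right) \left(-3\right) 137 = 12 \cdot 137 = 1644$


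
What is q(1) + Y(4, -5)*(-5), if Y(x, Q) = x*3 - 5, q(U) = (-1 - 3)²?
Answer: -19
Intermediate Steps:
q(U) = 16 (q(U) = (-4)² = 16)
Y(x, Q) = -5 + 3*x (Y(x, Q) = 3*x - 5 = -5 + 3*x)
q(1) + Y(4, -5)*(-5) = 16 + (-5 + 3*4)*(-5) = 16 + (-5 + 12)*(-5) = 16 + 7*(-5) = 16 - 35 = -19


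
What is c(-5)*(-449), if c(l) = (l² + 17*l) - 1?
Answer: 27389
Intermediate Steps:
c(l) = -1 + l² + 17*l
c(-5)*(-449) = (-1 + (-5)² + 17*(-5))*(-449) = (-1 + 25 - 85)*(-449) = -61*(-449) = 27389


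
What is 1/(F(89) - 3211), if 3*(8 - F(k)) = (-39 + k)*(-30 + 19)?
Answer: -3/9059 ≈ -0.00033116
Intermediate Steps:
F(k) = -135 + 11*k/3 (F(k) = 8 - (-39 + k)*(-30 + 19)/3 = 8 - (-39 + k)*(-11)/3 = 8 - (429 - 11*k)/3 = 8 + (-143 + 11*k/3) = -135 + 11*k/3)
1/(F(89) - 3211) = 1/((-135 + (11/3)*89) - 3211) = 1/((-135 + 979/3) - 3211) = 1/(574/3 - 3211) = 1/(-9059/3) = -3/9059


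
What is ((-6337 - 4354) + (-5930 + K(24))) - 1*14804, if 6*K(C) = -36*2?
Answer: -31437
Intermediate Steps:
K(C) = -12 (K(C) = (-36*2)/6 = (⅙)*(-72) = -12)
((-6337 - 4354) + (-5930 + K(24))) - 1*14804 = ((-6337 - 4354) + (-5930 - 12)) - 1*14804 = (-10691 - 5942) - 14804 = -16633 - 14804 = -31437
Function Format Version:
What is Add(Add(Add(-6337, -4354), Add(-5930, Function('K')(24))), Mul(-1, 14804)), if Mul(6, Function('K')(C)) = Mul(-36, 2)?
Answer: -31437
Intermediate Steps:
Function('K')(C) = -12 (Function('K')(C) = Mul(Rational(1, 6), Mul(-36, 2)) = Mul(Rational(1, 6), -72) = -12)
Add(Add(Add(-6337, -4354), Add(-5930, Function('K')(24))), Mul(-1, 14804)) = Add(Add(Add(-6337, -4354), Add(-5930, -12)), Mul(-1, 14804)) = Add(Add(-10691, -5942), -14804) = Add(-16633, -14804) = -31437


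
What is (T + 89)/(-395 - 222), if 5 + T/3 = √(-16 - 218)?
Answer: -74/617 - 9*I*√26/617 ≈ -0.11994 - 0.074378*I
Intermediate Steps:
T = -15 + 9*I*√26 (T = -15 + 3*√(-16 - 218) = -15 + 3*√(-234) = -15 + 3*(3*I*√26) = -15 + 9*I*√26 ≈ -15.0 + 45.891*I)
(T + 89)/(-395 - 222) = ((-15 + 9*I*√26) + 89)/(-395 - 222) = (74 + 9*I*√26)/(-617) = (74 + 9*I*√26)*(-1/617) = -74/617 - 9*I*√26/617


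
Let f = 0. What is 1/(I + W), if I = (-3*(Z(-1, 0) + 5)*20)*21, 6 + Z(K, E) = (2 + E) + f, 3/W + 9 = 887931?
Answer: -295974/372927239 ≈ -0.00079365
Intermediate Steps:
W = 1/295974 (W = 3/(-9 + 887931) = 3/887922 = 3*(1/887922) = 1/295974 ≈ 3.3787e-6)
Z(K, E) = -4 + E (Z(K, E) = -6 + ((2 + E) + 0) = -6 + (2 + E) = -4 + E)
I = -1260 (I = (-3*((-4 + 0) + 5)*20)*21 = (-3*(-4 + 5)*20)*21 = (-3*1*20)*21 = -3*20*21 = -60*21 = -1260)
1/(I + W) = 1/(-1260 + 1/295974) = 1/(-372927239/295974) = -295974/372927239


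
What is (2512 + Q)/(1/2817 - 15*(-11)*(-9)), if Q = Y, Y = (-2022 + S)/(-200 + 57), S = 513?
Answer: -1016162325/598203892 ≈ -1.6987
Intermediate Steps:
Y = 1509/143 (Y = (-2022 + 513)/(-200 + 57) = -1509/(-143) = -1509*(-1/143) = 1509/143 ≈ 10.552)
Q = 1509/143 ≈ 10.552
(2512 + Q)/(1/2817 - 15*(-11)*(-9)) = (2512 + 1509/143)/(1/2817 - 15*(-11)*(-9)) = 360725/(143*(1/2817 + 165*(-9))) = 360725/(143*(1/2817 - 1485)) = 360725/(143*(-4183244/2817)) = (360725/143)*(-2817/4183244) = -1016162325/598203892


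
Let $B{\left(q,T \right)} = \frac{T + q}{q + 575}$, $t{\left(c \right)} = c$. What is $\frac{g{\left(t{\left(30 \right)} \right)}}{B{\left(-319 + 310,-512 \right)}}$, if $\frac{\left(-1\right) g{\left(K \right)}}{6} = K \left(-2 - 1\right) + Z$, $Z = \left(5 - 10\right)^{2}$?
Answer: $- \frac{220740}{521} \approx -423.69$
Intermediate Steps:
$Z = 25$ ($Z = \left(-5\right)^{2} = 25$)
$B{\left(q,T \right)} = \frac{T + q}{575 + q}$
$g{\left(K \right)} = -150 + 18 K$ ($g{\left(K \right)} = - 6 \left(K \left(-2 - 1\right) + 25\right) = - 6 \left(K \left(-3\right) + 25\right) = - 6 \left(- 3 K + 25\right) = - 6 \left(25 - 3 K\right) = -150 + 18 K$)
$\frac{g{\left(t{\left(30 \right)} \right)}}{B{\left(-319 + 310,-512 \right)}} = \frac{-150 + 18 \cdot 30}{\frac{1}{575 + \left(-319 + 310\right)} \left(-512 + \left(-319 + 310\right)\right)} = \frac{-150 + 540}{\frac{1}{575 - 9} \left(-512 - 9\right)} = \frac{390}{\frac{1}{566} \left(-521\right)} = \frac{390}{- \frac{521}{566}} = 390 \left(- \frac{566}{521}\right) = - \frac{220740}{521}$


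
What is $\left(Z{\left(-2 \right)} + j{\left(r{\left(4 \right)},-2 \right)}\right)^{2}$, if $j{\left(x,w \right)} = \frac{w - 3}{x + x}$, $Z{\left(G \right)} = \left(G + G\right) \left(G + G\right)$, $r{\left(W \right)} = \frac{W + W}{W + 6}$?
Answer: $\frac{10609}{64} \approx 165.77$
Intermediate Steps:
$r{\left(W \right)} = \frac{2 W}{6 + W}$
$Z{\left(G \right)} = 4 G^{2}$ ($Z{\left(G \right)} = 2 G 2 G = 4 G^{2}$)
$j{\left(x,w \right)} = \frac{-3 + w}{2 x}$
$\left(Z{\left(-2 \right)} + j{\left(r{\left(4 \right)},-2 \right)}\right)^{2} = \left(4 \left(-2\right)^{2} + \frac{-3 - 2}{2 \cdot 2 \cdot 4 \frac{1}{6 + 4}}\right)^{2} = \left(4 \cdot 4 + \frac{1}{2} \frac{1}{2 \cdot 4 \cdot \frac{1}{10}} \left(-5\right)\right)^{2} = \left(16 + \frac{1}{2} \frac{1}{2 \cdot 4 \cdot \frac{1}{10}} \left(-5\right)\right)^{2} = \left(16 + \frac{1}{2} \frac{1}{\frac{4}{5}} \left(-5\right)\right)^{2} = \left(16 + \frac{1}{2} \cdot \frac{5}{4} \left(-5\right)\right)^{2} = \left(16 - \frac{25}{8}\right)^{2} = \left(\frac{103}{8}\right)^{2} = \frac{10609}{64}$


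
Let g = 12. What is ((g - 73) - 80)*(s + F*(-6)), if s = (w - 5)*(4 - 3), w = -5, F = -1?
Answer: 564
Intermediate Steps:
s = -10 (s = (-5 - 5)*(4 - 3) = -10*1 = -10)
((g - 73) - 80)*(s + F*(-6)) = ((12 - 73) - 80)*(-10 - 1*(-6)) = (-61 - 80)*(-10 + 6) = -141*(-4) = 564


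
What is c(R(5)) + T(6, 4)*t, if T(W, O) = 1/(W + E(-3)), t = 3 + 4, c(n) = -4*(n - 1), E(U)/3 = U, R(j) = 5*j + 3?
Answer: -331/3 ≈ -110.33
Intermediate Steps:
R(j) = 3 + 5*j
E(U) = 3*U
c(n) = 4 - 4*n (c(n) = -4*(-1 + n) = 4 - 4*n)
t = 7
T(W, O) = 1/(-9 + W) (T(W, O) = 1/(W + 3*(-3)) = 1/(W - 9) = 1/(-9 + W))
c(R(5)) + T(6, 4)*t = (4 - 4*(3 + 5*5)) + 7/(-9 + 6) = (4 - 4*(3 + 25)) + 7/(-3) = (4 - 4*28) - ⅓*7 = (4 - 112) - 7/3 = -108 - 7/3 = -331/3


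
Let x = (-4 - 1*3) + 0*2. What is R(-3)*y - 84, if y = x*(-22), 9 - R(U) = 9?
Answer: -84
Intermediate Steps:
R(U) = 0 (R(U) = 9 - 1*9 = 9 - 9 = 0)
x = -7 (x = (-4 - 3) + 0 = -7 + 0 = -7)
y = 154 (y = -7*(-22) = 154)
R(-3)*y - 84 = 0*154 - 84 = 0 - 84 = -84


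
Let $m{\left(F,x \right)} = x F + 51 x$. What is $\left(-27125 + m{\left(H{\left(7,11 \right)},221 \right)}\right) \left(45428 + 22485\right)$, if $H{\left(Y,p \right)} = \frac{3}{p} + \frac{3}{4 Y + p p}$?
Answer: $- \frac{1757495127538}{1639} \approx -1.0723 \cdot 10^{9}$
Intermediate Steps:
$H{\left(Y,p \right)} = \frac{3}{p} + \frac{3}{p^{2} + 4 Y}$ ($H{\left(Y,p \right)} = \frac{3}{p} + \frac{3}{4 Y + p^{2}} = \frac{3}{p} + \frac{3}{p^{2} + 4 Y}$)
$m{\left(F,x \right)} = 51 x + F x$ ($m{\left(F,x \right)} = F x + 51 x = 51 x + F x$)
$\left(-27125 + m{\left(H{\left(7,11 \right)},221 \right)}\right) \left(45428 + 22485\right) = \left(-27125 + 221 \left(51 + \frac{3 \left(11 + 11^{2} + 4 \cdot 7\right)}{11 \left(11^{2} + 4 \cdot 7\right)}\right)\right) \left(45428 + 22485\right) = \left(-27125 + 221 \left(51 + 3 \cdot \frac{1}{11} \frac{1}{121 + 28} \left(11 + 121 + 28\right)\right)\right) 67913 = \left(-27125 + 221 \left(51 + 3 \cdot \frac{1}{11} \cdot \frac{1}{149} \cdot 160\right)\right) 67913 = \left(-27125 + 221 \left(51 + \frac{480}{1639}\right)\right) 67913 = \left(-27125 + 221 \cdot \frac{84069}{1639}\right) 67913 = \left(-27125 + \frac{18579249}{1639}\right) 67913 = \left(- \frac{25878626}{1639}\right) 67913 = - \frac{1757495127538}{1639}$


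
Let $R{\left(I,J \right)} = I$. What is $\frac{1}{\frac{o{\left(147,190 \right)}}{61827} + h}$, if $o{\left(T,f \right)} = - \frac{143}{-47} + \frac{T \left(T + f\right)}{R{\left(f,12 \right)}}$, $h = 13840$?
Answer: $\frac{552115110}{7641275477903} \approx 7.2254 \cdot 10^{-5}$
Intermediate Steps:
$o{\left(T,f \right)} = \frac{143}{47} + \frac{T \left(T + f\right)}{f}$ ($o{\left(T,f \right)} = - \frac{143}{-47} + \frac{T \left(T + f\right)}{f} = \left(-143\right) \left(- \frac{1}{47}\right) + \frac{T \left(T + f\right)}{f} = \frac{143}{47} + \frac{T \left(T + f\right)}{f}$)
$\frac{1}{\frac{o{\left(147,190 \right)}}{61827} + h} = \frac{1}{\frac{\frac{143}{47} + 147 + \frac{147^{2}}{190}}{61827} + 13840} = \frac{1}{\left(\frac{143}{47} + 147 + 21609 \cdot \frac{1}{190}\right) \frac{1}{61827} + 13840} = \frac{1}{\left(\frac{143}{47} + 147 + \frac{21609}{190}\right) \frac{1}{61827} + 13840} = \frac{1}{\frac{2355503}{8930} \cdot \frac{1}{61827} + 13840} = \frac{1}{\frac{2355503}{552115110} + 13840} = \frac{1}{\frac{7641275477903}{552115110}} = \frac{552115110}{7641275477903}$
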